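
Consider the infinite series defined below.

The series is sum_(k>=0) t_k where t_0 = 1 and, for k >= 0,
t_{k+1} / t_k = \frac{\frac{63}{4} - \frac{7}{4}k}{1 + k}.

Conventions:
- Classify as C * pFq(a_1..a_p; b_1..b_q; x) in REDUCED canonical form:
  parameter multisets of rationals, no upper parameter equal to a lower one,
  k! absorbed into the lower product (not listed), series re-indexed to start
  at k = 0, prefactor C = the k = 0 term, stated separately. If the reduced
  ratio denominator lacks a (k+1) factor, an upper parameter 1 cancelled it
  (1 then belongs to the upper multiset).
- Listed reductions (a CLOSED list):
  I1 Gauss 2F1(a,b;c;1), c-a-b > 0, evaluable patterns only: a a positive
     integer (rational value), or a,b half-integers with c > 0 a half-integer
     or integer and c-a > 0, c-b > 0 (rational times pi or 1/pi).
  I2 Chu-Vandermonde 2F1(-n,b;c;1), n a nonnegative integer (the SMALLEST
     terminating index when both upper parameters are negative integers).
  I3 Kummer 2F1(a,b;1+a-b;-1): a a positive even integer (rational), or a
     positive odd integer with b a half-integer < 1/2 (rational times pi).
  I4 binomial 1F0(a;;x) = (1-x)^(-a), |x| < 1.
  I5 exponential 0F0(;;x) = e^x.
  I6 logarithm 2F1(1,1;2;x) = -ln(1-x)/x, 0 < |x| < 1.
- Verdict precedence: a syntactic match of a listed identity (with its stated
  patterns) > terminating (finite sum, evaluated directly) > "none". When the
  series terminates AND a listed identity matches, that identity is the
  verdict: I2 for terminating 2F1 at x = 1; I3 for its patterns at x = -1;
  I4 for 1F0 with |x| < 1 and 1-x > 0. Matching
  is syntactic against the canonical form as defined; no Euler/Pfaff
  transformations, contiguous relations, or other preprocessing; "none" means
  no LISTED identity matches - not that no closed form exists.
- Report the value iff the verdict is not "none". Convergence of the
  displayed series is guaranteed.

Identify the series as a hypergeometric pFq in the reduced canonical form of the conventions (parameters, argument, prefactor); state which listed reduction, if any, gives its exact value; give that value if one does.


Structural cue: with t_0 = 1, the expanded ratio factors over Q; C = 1, x = -7/4, roots give parameters.
Step ratio: r(k) = -\frac{7}{4} * (k-9) / [(k+1)] - rational in k. x = -\frac{7}{4}; t_0 = 1; negate the roots.

Classification (C = 1): 1F0 with upper {-9}, lower {-}, argument x = -\frac{7}{4}. Verdict: terminating - no listed pattern fits, but -9 in the upper list cuts the series at k = 9; direct evaluation. Value: \frac{2357947691}{262144}.


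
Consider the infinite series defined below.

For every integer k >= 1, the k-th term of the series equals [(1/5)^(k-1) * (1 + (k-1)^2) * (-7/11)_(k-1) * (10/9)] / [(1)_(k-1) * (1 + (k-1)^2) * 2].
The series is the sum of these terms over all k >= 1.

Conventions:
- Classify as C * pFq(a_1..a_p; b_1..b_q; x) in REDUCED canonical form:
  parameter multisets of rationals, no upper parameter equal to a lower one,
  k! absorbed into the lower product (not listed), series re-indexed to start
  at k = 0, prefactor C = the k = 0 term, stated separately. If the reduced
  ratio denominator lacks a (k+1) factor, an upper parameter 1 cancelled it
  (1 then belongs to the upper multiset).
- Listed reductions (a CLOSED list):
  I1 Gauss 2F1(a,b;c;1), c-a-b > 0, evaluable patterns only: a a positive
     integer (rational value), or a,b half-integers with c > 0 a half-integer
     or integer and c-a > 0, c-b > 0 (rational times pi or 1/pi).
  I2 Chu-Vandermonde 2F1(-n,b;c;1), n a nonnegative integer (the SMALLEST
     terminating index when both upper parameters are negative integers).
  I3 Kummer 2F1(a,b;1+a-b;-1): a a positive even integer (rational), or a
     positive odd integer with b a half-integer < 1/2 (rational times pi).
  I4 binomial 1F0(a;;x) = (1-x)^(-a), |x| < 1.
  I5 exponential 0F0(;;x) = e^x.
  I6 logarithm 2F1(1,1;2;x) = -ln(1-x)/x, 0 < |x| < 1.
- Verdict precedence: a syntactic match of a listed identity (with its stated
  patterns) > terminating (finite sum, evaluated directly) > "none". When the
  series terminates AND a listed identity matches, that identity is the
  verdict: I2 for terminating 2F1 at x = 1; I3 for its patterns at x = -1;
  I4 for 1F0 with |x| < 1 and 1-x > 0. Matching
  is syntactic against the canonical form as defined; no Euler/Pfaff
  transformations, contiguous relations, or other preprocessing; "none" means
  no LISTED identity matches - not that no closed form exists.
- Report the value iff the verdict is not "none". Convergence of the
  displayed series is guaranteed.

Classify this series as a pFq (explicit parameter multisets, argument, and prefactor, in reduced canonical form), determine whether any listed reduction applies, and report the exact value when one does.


The tell: t_0 being 5/9, k^2 + 1 divides numerator and denominator alike; C = 5/9, x = 1/5 after cancelling.
Consecutive-term ratio: r(k) = (1/5) * (k-7/11) / [(k+1)] - rational in k, leading ratio (1/5); with t_0 = 5/9, classification follows.

The series (x = 1/5) is 1F0: upper {-7/11}, lower {-}, prefactor 5/9. Verdict: binomial (I4) matches (the 1F0 binomial series: exponent 7/11, x = 1/5). Value: (5/9) * (4/5)^(7/11).


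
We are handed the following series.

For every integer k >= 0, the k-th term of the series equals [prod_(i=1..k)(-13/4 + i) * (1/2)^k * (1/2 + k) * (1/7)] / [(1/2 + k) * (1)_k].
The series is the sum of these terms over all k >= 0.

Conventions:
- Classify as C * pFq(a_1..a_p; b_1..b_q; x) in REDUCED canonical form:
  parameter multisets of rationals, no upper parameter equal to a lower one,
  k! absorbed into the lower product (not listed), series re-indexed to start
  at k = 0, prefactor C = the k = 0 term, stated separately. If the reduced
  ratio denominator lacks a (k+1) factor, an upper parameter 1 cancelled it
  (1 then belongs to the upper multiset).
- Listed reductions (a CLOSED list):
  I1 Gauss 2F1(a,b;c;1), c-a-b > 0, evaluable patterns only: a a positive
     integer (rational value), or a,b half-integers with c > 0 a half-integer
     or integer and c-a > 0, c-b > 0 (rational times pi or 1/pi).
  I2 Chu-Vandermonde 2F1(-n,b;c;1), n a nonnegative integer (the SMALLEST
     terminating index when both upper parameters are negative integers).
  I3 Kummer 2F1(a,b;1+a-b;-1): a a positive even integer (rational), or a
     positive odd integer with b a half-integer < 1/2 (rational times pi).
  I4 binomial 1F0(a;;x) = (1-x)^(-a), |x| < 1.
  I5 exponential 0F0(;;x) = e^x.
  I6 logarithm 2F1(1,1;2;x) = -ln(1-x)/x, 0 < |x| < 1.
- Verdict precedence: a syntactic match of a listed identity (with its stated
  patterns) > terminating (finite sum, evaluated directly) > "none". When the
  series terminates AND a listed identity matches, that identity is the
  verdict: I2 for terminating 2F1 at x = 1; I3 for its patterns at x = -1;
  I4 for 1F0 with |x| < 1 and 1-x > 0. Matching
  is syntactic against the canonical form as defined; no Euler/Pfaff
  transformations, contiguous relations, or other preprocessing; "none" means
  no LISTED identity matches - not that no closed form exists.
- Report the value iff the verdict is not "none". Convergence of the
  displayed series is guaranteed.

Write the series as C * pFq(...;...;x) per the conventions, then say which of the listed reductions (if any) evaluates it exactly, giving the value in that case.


This is 1/7 * 1F0(-9/4; -; 1/2) in reduced canonical form. Verdict at x = 1/2: binomial (I4) matches (the 1F0 binomial series: exponent 9/4, x = 1/2). Its exact value is (1/7) * (1/2)^(9/4).

First insight: from the first term 1/7: (1)_k (C = 1/7, x = 1/2) is k! itself.
Consecutive-term ratio: r(k) = (1/2) * (k-9/4) / [(k+1)] - rational; roots negated = parameters, x = (1/2), C = 1/7.


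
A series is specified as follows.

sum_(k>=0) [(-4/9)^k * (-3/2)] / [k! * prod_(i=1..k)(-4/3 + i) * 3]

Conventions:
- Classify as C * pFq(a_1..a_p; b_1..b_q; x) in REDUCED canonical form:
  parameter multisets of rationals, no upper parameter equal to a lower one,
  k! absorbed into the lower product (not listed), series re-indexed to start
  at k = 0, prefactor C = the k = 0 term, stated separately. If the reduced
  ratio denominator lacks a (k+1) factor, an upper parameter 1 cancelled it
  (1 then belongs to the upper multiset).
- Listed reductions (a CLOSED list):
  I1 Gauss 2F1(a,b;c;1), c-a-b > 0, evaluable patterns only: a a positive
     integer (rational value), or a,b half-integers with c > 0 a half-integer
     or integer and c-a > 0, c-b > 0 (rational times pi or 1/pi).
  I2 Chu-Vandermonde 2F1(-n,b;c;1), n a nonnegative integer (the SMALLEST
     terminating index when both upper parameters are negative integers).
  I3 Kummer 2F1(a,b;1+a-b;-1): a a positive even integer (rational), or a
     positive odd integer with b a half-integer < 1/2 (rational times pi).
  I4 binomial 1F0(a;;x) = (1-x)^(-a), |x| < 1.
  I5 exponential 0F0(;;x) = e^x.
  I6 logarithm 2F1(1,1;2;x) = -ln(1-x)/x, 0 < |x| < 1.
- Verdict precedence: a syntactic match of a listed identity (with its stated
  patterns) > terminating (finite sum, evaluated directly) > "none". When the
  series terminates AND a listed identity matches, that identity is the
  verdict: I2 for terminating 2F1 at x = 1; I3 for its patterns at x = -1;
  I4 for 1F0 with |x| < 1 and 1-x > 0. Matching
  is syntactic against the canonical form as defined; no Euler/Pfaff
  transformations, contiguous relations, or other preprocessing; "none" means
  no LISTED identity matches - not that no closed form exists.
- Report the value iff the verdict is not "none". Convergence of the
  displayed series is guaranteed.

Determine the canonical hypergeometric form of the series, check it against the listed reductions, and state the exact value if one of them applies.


Key observation: with t_0 = -1/2, the constant factors (C = -1/2) combine into one prefactor.
Term ratio: r(k) = (-4/9) * 1 / [(k-1/3) (k+1)] - poly over poly, x = (-4/9) from leading terms; C = -1/2 at k = 0.

The series (x = -4/9) is 0F1: upper {-}, lower {-1/3}, prefactor -1/2. Verdict: none here - no I1-I6 shape fits x = -4/9 with lower {-1/3}.


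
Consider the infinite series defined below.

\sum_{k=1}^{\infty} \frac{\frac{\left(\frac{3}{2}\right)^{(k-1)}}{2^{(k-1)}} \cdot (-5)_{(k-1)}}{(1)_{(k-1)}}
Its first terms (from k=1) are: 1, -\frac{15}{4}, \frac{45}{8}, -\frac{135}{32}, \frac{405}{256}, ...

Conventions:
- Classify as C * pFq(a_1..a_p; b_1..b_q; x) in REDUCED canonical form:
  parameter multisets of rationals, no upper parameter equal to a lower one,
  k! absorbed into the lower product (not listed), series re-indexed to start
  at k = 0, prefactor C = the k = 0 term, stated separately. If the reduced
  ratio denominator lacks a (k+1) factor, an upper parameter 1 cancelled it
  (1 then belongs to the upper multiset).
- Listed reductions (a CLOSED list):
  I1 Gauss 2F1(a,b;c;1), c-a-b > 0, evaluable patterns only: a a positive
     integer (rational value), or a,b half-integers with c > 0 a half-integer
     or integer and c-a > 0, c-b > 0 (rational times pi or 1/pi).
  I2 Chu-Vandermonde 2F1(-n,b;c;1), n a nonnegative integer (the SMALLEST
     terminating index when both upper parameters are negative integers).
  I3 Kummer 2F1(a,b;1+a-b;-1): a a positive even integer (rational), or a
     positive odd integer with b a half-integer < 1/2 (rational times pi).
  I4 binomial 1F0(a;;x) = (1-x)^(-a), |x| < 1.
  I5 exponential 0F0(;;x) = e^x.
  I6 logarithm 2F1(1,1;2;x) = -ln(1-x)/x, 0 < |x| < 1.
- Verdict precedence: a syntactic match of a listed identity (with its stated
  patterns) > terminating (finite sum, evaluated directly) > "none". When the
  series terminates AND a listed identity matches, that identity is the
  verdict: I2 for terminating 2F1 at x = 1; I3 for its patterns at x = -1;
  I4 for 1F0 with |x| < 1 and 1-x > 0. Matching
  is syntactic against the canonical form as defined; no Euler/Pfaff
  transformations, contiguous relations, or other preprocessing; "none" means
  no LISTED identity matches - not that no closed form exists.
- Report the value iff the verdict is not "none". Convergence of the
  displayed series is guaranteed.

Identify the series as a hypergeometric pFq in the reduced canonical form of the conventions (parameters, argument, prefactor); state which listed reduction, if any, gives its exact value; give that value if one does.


Classification (C = 1): 1F0 with upper {-5}, lower {-}, argument x = \frac{3}{4}. Verdict (x = \frac{3}{4}): the I4 binomial reduction applies (the 1F0 binomial series: exponent 5, x = \frac{3}{4}). Value: \frac{1}{1024}.

The tell: t_0 = 1 here, and (1)_k (C = 1, x = 3/4) is k! itself.
Consecutive-term ratio: r(k) = \frac{3}{4} * (k-5) / [(k+1)] - rational; roots negated = parameters, x = \frac{3}{4}, C = 1.


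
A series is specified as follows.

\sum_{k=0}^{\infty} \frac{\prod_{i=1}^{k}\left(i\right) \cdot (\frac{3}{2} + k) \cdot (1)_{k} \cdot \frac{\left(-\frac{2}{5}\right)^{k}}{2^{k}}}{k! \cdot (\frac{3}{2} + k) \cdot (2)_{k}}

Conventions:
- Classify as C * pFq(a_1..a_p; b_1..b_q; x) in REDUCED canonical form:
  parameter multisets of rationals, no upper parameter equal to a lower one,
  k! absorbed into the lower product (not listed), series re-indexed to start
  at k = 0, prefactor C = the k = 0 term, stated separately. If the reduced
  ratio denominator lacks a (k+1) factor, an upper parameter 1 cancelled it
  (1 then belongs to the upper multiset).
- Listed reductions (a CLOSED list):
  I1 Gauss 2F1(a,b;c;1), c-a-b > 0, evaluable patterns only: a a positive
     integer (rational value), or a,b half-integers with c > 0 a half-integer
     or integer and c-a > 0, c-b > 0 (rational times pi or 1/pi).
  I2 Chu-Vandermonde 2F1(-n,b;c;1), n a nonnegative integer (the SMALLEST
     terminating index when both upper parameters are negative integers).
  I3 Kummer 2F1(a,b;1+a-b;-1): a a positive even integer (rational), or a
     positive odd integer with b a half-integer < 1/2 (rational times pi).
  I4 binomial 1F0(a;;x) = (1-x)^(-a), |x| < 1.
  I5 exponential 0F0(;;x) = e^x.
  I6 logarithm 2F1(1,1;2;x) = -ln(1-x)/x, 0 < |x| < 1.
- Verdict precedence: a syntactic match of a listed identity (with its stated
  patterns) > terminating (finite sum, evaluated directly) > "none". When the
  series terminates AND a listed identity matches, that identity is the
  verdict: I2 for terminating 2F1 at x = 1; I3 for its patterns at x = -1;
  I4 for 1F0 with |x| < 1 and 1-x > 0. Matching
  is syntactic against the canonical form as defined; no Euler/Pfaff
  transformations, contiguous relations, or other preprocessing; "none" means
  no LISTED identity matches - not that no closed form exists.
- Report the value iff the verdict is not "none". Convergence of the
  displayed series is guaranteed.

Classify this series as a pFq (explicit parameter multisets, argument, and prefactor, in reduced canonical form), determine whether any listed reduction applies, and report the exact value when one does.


The series (x = -\frac{1}{5}) is 2F1: upper {1, 1}, lower {2}, prefactor 1. Verdict: this is the logarithmic series (I6) (the logarithm: parameters (1,1;2), x = -\frac{1}{5}). Exact value: 5 \cdot \ln\left(\frac{6}{5}\right).

Key observation: t_0 = 1 here, and the running product (C = 1, x = -1/5) telescopes to a rising factorial.
Adjacent-term ratio: r(k) = -\frac{1}{5} * (k+1) (k+1) / [(k+2) (k+1)] - rational in k, leading ratio -\frac{1}{5}; with t_0 = 1, classification follows.


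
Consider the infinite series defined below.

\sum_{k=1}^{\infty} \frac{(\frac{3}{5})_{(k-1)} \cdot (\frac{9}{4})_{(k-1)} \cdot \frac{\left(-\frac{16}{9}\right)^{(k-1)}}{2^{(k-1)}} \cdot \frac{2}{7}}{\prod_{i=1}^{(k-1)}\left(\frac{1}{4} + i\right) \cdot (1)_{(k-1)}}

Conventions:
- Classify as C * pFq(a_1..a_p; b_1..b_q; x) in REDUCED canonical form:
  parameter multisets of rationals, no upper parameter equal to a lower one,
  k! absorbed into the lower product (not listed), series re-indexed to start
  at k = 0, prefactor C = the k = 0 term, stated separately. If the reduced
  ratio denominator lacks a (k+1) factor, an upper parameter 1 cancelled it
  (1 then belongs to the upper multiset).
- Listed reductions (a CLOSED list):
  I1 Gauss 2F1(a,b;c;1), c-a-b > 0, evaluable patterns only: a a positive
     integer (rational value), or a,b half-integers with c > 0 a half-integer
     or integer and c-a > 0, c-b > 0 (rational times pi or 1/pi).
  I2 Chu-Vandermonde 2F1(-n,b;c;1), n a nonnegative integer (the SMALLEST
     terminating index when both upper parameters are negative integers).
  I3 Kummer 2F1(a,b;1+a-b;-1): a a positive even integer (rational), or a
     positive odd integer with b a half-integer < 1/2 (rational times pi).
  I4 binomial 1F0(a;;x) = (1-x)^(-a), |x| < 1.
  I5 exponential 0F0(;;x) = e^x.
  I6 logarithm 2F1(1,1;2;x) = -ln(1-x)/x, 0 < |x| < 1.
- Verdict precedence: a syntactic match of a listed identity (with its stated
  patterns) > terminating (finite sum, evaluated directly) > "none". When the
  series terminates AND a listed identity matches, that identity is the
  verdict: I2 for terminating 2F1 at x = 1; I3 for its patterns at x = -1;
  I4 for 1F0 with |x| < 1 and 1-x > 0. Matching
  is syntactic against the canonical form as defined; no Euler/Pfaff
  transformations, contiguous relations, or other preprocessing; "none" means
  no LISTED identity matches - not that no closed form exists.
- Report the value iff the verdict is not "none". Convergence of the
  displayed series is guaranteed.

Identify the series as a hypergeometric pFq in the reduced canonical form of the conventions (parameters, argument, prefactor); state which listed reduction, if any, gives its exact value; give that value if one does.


This is \frac{2}{7} * 2F1(\frac{3}{5}, \frac{9}{4}; \frac{5}{4}; -\frac{8}{9}) in reduced canonical form. Verdict: none. Every listed pattern misses the 2F1 form at -\frac{8}{9}, upper {\frac{3}{5}, \frac{9}{4}}.

Key step: from the first term \frac{2}{7}: (1)_k (prefactor 2/7) is k! itself.
Ratio: r(k) = -\frac{8}{9} * (k+\frac{3}{5}) (k+\frac{9}{4}) / [(k+\frac{5}{4}) (k+1)] - rational; roots negated = parameters, x = -\frac{8}{9}, C = \frac{2}{7}.


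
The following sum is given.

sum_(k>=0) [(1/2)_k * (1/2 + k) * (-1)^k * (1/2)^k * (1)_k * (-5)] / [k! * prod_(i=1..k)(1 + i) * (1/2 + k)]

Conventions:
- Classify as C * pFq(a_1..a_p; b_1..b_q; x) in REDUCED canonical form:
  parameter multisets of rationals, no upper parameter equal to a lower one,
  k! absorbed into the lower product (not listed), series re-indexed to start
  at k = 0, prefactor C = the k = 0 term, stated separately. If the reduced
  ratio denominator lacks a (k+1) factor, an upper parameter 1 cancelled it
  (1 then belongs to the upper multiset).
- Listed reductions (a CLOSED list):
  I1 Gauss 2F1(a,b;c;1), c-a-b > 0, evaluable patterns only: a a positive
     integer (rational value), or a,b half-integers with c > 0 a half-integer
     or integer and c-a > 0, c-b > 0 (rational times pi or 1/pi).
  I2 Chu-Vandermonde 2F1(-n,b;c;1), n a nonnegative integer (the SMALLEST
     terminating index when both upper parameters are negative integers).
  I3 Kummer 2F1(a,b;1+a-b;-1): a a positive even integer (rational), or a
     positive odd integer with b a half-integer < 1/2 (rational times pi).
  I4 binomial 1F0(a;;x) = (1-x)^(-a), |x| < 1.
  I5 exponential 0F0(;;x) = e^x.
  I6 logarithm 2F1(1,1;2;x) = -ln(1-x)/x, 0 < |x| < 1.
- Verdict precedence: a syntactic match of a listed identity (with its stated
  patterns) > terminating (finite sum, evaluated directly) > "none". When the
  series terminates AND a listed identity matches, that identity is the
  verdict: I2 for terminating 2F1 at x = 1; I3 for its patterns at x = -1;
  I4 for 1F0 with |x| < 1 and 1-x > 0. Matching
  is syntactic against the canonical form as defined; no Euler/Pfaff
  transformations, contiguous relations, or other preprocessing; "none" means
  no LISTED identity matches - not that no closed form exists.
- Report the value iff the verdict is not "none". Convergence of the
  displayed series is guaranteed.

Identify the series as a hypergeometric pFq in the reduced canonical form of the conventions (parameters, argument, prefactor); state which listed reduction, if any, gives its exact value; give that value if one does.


Structural cue: x = (-1/2) and the (-1)^k factor (C = -5, x = -1/2) folds into the argument's sign.
Consecutive-term ratio: r(k) = (-1/2) * (k+1/2) (k+1) / [(k+2) (k+1)] ; factor over Q: parameters, x = (-1/2), and C = -5.

Canonical form: C = -5 times 2F1 with upper {1/2, 1}, lower {2}, x = -1/2. Verdict: none. A 2F1 with upper {1/2, 1} fits none of I1-I6 at x = -1/2; the sum runs forever.


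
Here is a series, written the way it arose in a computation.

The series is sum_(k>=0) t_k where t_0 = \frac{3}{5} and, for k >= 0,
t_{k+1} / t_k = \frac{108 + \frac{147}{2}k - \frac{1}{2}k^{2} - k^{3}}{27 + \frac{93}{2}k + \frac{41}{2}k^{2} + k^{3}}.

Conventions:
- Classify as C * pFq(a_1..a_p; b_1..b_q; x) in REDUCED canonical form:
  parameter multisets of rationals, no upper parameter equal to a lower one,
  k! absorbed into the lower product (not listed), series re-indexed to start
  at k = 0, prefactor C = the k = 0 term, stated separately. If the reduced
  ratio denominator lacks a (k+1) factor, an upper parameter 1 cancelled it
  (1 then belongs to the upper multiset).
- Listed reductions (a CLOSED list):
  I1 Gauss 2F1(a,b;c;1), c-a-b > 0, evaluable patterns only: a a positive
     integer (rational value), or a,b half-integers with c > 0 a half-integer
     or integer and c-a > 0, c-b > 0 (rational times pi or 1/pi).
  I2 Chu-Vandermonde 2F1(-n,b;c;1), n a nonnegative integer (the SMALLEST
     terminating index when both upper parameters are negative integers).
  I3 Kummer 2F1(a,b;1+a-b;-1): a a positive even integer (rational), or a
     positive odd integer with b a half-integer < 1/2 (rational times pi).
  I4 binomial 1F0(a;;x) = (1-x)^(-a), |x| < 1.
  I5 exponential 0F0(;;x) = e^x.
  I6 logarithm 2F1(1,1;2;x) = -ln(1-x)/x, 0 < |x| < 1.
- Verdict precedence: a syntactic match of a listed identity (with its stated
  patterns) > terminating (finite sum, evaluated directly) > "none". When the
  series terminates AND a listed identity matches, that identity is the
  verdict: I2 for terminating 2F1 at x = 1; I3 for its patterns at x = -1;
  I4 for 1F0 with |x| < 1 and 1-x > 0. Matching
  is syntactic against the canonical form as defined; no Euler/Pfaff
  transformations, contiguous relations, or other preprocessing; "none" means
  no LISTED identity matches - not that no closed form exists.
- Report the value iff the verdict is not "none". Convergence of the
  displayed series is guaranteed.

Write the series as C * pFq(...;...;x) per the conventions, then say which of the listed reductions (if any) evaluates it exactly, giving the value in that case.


The series (x = -1) is 2F1: upper {-9, 8}, lower {18}, prefactor \frac{3}{5}. Verdict: Kummer's theorem (I3) applies (x = -1; c = 18 equals 1+a-b for upper {-9, 8}: listed pattern). Hence: \frac{102}{5}.

First insight: x = -1 and cancel k + 3/2 from the displayed ratio first; then prefactor 3/5.
Adjacent-term ratio: r(k) = -1 * (k-9) (k+8) / [(k+18) (k+1)] - rational in k, leading ratio -1; with t_0 = \frac{3}{5}, classification follows.


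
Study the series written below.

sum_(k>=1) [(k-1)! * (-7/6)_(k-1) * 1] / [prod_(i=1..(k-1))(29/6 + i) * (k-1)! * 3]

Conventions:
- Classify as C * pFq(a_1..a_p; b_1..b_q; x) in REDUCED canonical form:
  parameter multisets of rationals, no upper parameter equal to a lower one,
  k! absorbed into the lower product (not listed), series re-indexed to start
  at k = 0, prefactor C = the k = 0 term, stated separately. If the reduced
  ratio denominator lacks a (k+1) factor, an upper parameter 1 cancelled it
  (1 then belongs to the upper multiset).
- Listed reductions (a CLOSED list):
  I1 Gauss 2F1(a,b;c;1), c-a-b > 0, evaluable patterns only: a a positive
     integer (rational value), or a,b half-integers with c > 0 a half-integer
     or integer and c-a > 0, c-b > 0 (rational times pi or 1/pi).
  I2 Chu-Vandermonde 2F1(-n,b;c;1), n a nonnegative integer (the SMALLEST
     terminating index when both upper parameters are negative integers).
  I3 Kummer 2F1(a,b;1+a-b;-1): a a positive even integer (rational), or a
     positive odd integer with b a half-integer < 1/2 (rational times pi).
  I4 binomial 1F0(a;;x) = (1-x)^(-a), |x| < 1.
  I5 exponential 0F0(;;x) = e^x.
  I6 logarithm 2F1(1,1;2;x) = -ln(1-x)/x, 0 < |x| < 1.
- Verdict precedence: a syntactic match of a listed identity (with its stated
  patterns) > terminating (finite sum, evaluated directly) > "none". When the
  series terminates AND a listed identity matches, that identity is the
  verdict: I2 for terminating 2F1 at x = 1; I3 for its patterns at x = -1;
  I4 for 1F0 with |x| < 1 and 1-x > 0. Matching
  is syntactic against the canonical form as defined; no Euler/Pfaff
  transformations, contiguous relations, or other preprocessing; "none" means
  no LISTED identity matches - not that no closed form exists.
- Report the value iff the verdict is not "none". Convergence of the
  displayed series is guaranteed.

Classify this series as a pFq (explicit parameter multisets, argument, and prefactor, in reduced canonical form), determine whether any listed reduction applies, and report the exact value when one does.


At argument 1: a 2F1 with upper {-7/6, 1}, lower {35/6}, scaled by C = 1/3. Verdict (x = 1): Gauss (I1, integer-parameter pattern) applies (x = 1: the Gamma ratio telescopes since c-a-b = 6 > 0 and a = 1 in Z>0). Hence: 29/108.

Key step: t_0 = 1/3 here, and the constant factors (C = 1/3) combine into one prefactor.
Adjacent-term ratio: r(k) = 1 * (k-7/6) (k+1) / [(k+35/6) (k+1)] - poly over poly, x = 1 from leading terms; C = 1/3 at k = 0.


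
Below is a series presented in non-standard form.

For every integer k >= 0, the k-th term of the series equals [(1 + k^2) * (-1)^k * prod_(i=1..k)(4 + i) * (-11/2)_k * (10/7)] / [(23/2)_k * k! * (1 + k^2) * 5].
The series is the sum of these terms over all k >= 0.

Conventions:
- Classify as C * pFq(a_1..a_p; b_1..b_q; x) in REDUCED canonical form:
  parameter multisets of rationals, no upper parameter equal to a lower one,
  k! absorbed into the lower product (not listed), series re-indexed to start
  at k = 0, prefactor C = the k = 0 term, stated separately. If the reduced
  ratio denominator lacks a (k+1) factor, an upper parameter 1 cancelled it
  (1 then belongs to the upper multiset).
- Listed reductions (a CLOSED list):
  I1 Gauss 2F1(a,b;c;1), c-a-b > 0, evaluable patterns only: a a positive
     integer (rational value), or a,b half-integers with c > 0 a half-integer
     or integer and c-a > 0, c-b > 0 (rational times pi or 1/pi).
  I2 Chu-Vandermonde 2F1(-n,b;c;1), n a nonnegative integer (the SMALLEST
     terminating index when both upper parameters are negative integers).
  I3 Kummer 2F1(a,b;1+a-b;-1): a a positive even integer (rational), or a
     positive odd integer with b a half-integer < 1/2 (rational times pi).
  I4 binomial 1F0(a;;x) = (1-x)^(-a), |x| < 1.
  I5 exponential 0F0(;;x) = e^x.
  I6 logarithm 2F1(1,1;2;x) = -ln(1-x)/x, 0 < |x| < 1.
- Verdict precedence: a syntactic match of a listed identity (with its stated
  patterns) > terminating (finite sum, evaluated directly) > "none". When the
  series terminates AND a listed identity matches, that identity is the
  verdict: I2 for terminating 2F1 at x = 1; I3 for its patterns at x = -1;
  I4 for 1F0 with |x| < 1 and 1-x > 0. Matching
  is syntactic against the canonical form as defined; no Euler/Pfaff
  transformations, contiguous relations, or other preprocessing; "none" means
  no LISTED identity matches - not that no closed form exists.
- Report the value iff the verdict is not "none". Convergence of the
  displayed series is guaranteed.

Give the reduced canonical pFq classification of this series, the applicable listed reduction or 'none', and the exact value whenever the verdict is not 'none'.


Key step: t_0 being 2/7, striking the common factor k^2 + 1 reduces the term (prefactor 2/7).
Step ratio: r(k) = (-1) * (k-11/2) (k+5) / [(k+23/2) (k+1)] - poly over poly, x = (-1) from leading terms; C = 2/7 at k = 0.

With C = 2/7: the canonical form is 2F1(-11/2, 5; 23/2; -1). Verdict: Kummer's theorem (I3) matches (x = -1; c = 23/2 equals 1+a-b for upper {-11/2, 5}: listed pattern). Its exact value is (6235515/8388608) * pi.


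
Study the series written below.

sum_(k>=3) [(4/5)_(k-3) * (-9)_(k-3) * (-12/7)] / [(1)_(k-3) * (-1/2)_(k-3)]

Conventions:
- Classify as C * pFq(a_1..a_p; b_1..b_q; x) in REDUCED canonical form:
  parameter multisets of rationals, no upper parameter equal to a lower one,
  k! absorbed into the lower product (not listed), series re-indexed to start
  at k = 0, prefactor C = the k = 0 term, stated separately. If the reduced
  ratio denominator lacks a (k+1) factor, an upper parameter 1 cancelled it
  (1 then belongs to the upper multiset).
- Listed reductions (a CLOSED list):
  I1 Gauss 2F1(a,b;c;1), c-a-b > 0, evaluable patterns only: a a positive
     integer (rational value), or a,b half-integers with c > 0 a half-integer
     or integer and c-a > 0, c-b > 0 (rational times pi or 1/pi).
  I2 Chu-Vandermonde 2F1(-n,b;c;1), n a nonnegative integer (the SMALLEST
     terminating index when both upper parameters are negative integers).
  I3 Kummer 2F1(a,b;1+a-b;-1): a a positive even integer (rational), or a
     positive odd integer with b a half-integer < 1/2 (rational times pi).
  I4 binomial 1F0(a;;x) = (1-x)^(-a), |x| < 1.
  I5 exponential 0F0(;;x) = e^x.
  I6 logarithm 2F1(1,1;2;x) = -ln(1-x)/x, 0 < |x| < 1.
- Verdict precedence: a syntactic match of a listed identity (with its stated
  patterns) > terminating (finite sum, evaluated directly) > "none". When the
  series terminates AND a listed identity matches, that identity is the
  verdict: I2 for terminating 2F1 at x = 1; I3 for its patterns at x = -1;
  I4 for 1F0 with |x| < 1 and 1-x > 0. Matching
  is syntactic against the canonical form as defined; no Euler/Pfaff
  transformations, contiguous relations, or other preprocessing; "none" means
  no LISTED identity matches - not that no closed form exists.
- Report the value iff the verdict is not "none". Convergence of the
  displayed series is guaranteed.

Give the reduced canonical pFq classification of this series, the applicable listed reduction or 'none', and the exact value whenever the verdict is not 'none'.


Classification (C = -12/7): 2F1 with upper {-9, 4/5}, lower {-1/2}, argument x = 1. Verdict: the Chu-Vandermonde identity I2 applies (terminating 2F1 at x = 1 with n = 9, b = 4/5, c = -1/2). Exact value: 1354813164/3759765625.

Key observation: from the first term -12/7: (1)_k (C = -12/7) is k! itself.
Term ratio: r(k) = 1 * (k-9) (k+4/5) / [(k-1/2) (k+1)] ; factor over Q: parameters, x = 1, and C = -12/7.


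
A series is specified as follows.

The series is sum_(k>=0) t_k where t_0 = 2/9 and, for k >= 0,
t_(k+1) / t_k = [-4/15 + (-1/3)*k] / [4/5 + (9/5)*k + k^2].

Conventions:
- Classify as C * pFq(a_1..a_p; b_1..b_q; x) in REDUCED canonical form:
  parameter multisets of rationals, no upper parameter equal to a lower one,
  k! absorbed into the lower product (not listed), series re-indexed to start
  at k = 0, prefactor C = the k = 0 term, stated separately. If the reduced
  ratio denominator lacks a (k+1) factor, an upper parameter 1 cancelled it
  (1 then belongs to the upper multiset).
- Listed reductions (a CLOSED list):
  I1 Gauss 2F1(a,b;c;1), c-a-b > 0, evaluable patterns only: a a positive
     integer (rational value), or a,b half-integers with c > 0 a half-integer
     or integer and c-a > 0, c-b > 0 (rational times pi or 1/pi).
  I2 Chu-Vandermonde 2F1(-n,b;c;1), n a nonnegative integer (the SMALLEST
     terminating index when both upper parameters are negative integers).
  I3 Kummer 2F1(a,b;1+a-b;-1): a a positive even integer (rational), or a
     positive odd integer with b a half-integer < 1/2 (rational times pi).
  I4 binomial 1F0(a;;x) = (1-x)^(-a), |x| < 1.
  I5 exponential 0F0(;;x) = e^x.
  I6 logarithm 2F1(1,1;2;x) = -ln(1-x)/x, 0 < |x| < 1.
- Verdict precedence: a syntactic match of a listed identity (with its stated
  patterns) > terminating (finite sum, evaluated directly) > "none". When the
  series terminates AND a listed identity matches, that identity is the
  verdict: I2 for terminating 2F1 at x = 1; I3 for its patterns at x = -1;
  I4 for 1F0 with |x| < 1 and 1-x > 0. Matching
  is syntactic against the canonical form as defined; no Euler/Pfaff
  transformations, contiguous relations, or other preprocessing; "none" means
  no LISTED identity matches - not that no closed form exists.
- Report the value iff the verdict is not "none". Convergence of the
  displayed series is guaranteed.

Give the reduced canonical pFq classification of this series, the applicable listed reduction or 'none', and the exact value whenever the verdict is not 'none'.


The series (x = -1/3) is 0F0: upper {-}, lower {-}, prefactor 2/9. Verdict: exponential (I5) fires (the 0F0 exponential series at x = -1/3). Hence: (2/9) * e^(-1/3).

Key observation: t_0 = 2/9 here, and roots of the ratio polynomials (C = 2/9, x = -1/3) are the negated parameters.
Term ratio: r(k) = (-1/3) * 1 / [(k+1)] - rational; roots negated = parameters, x = (-1/3), C = 2/9.


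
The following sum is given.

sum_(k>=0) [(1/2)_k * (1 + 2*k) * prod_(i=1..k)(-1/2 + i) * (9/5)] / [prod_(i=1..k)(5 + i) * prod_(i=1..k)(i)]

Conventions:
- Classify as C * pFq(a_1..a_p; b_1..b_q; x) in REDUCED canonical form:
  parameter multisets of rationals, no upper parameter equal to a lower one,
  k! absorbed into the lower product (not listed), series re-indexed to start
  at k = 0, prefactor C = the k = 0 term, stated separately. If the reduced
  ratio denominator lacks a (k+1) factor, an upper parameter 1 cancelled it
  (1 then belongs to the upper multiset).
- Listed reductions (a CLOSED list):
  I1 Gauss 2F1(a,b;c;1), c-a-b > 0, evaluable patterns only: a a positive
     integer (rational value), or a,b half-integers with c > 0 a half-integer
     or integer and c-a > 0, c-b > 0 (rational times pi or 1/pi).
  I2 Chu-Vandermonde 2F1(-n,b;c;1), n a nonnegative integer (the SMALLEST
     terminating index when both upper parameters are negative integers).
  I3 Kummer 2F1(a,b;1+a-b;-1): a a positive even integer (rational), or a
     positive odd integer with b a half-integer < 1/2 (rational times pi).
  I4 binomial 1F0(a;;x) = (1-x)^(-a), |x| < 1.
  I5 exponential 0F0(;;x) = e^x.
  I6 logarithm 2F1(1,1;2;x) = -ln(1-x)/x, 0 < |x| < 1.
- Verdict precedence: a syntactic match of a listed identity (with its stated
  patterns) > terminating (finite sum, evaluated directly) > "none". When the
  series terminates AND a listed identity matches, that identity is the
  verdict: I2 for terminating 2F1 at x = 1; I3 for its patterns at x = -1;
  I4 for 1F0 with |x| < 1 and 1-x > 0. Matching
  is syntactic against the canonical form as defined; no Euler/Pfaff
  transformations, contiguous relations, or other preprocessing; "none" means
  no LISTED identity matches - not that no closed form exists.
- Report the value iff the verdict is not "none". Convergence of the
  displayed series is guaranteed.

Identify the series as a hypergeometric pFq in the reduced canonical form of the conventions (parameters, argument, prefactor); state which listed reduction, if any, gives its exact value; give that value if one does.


With C = 9/5: the canonical form is 2F1(1/2, 3/2; 6; 1). Verdict: Gauss's theorem I1 (half-integer case) fires (x = 1; upper {1/2, 3/2} half-integers, c = 6 in the evaluable pattern). Exact value: (8192/1225) / pi.

Key step: x = 1 and the lower running product (prefactor 9/5) is a rising factorial.
Adjacent-term ratio: r(k) = 1 * (k+1/2) (k+3/2) / [(k+6) (k+1)] - rational in k, leading ratio 1; with t_0 = 9/5, classification follows.


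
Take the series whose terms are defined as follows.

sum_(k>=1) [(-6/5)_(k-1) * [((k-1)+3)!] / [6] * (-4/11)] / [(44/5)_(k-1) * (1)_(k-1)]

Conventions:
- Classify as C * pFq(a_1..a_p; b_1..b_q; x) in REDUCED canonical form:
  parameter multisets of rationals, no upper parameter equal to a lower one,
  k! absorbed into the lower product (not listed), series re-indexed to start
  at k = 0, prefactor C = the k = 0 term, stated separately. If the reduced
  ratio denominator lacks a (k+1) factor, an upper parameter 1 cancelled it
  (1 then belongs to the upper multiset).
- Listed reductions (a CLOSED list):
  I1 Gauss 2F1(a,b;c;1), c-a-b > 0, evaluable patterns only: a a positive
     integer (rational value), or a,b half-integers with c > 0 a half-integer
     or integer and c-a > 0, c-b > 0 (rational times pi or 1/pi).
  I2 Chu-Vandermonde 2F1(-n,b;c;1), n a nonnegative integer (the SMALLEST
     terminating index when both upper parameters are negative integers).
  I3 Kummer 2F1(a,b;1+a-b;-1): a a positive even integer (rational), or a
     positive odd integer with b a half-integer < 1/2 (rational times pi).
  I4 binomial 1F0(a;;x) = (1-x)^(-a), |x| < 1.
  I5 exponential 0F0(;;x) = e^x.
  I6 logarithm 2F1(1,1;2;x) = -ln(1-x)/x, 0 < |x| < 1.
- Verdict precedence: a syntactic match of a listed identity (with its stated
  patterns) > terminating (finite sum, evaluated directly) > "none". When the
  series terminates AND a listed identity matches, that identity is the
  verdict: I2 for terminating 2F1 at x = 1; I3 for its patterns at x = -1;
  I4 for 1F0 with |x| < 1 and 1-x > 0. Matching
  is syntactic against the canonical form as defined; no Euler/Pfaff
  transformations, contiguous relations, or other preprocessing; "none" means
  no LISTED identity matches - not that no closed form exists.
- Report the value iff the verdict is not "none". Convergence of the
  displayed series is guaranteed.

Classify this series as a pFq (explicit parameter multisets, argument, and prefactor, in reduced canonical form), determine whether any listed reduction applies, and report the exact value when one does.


With C = -4/11: the canonical form is 2F1(-6/5, 4; 44/5; 1). Verdict: Gauss's theorem (I1) fires (x = 1: the Gamma ratio telescopes since c-a-b = 6 > 0 and a = 4 in Z>0). Exact value: -25636/144375.

Key observation: t_0 being -4/11, the factorial ratio (C = -4/11, x = 1) (k+a-1)!/(a-1)! is a rising factorial (a)_k.
Ratio: r(k) = 1 * (k-6/5) (k+4) / [(k+44/5) (k+1)] - rational in k. x = 1; t_0 = -4/11; negate the roots.


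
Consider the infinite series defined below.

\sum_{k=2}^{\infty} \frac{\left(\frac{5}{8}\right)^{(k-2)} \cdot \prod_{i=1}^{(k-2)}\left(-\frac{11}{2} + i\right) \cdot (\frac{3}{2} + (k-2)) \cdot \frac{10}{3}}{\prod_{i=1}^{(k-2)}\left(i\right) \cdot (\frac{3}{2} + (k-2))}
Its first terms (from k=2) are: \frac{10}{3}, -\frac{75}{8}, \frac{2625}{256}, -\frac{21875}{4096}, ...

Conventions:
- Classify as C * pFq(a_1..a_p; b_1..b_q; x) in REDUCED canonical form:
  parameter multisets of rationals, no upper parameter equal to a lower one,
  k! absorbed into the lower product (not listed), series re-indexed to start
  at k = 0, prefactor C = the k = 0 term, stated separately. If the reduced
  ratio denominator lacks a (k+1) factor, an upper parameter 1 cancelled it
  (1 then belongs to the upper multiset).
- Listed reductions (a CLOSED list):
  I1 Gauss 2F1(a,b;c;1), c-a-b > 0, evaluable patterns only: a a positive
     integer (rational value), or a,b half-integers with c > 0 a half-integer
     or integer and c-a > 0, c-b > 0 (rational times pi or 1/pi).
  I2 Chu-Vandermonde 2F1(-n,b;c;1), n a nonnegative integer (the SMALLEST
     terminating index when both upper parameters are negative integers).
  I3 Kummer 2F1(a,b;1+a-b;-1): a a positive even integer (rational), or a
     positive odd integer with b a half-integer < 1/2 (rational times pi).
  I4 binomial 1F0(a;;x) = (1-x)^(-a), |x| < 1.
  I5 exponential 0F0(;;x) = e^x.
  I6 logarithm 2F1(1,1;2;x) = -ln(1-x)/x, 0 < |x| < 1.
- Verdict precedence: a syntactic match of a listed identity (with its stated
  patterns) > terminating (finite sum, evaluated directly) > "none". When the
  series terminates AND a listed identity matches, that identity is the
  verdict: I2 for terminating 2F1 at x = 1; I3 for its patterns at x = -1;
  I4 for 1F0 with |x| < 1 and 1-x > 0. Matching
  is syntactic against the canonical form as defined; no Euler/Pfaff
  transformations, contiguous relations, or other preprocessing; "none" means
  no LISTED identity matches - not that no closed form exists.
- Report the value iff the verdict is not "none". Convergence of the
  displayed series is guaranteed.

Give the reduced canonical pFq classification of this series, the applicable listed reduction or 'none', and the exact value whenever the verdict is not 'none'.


At argument \frac{5}{8}: a 1F0 with upper {-\frac{9}{2}}, lower {-}, scaled by C = \frac{10}{3}. Verdict at x = \frac{5}{8}: the I4 binomial reduction matches (the 1F0 binomial series: exponent 9/2, x = \frac{5}{8}). Hence: \frac{10}{3} \cdot \left(\frac{3}{8}\right)^{\frac{9}{2}}.

Key observation: x = \frac{5}{8} and k + 3/2 divides numerator and denominator alike; C = 10/3 after cancelling.
Ratio: r(k) = \frac{5}{8} * (k-\frac{9}{2}) / [(k+1)] - rational in k, leading ratio \frac{5}{8}; with t_0 = \frac{10}{3}, classification follows.
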